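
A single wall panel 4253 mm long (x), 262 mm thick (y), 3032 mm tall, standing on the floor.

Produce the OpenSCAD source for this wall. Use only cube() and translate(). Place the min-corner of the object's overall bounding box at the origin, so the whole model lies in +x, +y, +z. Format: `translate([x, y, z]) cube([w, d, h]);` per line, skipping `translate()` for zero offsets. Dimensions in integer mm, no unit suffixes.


cube([4253, 262, 3032]);


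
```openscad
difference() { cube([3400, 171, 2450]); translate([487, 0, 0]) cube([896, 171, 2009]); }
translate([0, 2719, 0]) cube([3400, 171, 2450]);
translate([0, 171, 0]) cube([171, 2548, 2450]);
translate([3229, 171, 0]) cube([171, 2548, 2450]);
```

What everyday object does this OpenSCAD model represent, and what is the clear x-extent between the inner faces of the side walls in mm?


A single room. The interior width is 3058 mm.

Four walls enclosing a rectangle with a door in the front wall — a room. Outside width 3400 minus two 171 mm walls gives 3058 mm.


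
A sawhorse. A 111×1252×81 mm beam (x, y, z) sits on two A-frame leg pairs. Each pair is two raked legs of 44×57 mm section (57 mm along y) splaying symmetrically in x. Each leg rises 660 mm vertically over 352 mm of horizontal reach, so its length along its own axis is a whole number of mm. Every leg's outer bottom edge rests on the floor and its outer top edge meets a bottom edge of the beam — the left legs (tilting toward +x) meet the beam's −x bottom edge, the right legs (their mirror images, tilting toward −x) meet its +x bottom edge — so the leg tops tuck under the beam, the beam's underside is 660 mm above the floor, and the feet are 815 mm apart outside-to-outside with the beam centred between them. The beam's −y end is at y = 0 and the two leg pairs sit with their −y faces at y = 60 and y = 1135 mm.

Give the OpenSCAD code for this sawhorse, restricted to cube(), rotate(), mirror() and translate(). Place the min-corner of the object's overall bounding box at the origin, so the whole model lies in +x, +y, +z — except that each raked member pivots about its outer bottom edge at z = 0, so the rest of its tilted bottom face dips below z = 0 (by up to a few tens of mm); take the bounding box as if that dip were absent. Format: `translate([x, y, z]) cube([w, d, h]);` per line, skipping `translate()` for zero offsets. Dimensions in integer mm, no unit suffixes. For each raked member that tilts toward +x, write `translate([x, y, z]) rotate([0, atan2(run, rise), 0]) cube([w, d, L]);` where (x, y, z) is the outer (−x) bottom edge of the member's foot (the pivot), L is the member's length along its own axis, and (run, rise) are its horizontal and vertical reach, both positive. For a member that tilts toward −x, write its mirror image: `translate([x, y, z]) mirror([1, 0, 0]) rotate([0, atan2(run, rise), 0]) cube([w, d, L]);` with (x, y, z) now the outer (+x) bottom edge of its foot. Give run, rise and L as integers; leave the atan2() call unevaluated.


translate([352, 0, 660]) cube([111, 1252, 81]);
translate([0, 60, 0]) rotate([0, atan2(352, 660), 0]) cube([44, 57, 748]);
translate([815, 60, 0]) mirror([1, 0, 0]) rotate([0, atan2(352, 660), 0]) cube([44, 57, 748]);
translate([0, 1135, 0]) rotate([0, atan2(352, 660), 0]) cube([44, 57, 748]);
translate([815, 1135, 0]) mirror([1, 0, 0]) rotate([0, atan2(352, 660), 0]) cube([44, 57, 748]);


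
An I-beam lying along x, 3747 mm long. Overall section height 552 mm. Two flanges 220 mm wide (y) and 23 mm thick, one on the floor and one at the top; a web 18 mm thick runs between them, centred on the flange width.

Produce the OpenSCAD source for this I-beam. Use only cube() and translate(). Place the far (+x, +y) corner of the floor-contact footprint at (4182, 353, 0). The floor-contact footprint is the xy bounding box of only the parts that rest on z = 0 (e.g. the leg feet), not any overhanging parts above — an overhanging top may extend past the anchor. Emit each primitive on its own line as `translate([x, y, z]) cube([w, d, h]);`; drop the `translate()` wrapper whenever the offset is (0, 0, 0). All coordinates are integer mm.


translate([435, 133, 0]) cube([3747, 220, 23]);
translate([435, 234, 23]) cube([3747, 18, 506]);
translate([435, 133, 529]) cube([3747, 220, 23]);


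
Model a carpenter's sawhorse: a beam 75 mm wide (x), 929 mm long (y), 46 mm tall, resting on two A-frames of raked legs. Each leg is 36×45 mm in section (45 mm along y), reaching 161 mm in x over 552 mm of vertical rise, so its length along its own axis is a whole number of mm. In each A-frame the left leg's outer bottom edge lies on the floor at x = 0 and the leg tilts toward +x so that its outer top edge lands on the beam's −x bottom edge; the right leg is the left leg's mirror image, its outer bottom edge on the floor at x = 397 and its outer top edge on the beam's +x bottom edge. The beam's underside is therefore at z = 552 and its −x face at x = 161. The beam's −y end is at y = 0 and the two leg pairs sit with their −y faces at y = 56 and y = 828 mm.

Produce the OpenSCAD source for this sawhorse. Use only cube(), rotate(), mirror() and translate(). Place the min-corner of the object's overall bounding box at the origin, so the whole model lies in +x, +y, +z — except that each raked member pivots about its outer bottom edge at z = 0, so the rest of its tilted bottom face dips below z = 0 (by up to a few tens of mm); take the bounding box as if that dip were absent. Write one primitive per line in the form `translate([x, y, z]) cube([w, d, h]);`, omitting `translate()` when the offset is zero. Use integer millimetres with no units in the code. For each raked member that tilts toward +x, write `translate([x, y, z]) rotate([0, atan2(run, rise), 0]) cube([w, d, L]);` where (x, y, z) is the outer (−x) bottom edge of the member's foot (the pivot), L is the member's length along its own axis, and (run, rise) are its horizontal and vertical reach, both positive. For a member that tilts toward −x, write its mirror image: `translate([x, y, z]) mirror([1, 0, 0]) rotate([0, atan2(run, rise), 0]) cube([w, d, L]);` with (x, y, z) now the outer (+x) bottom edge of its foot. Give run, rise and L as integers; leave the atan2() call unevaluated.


// leg length = √(161² + 552²) = 575
// right-leg outer foot x = 2·161 + 75 = 397
// beam min-corner = (161, 0, 552)
translate([161, 0, 552]) cube([75, 929, 46]);
translate([0, 56, 0]) rotate([0, atan2(161, 552), 0]) cube([36, 45, 575]);
translate([397, 56, 0]) mirror([1, 0, 0]) rotate([0, atan2(161, 552), 0]) cube([36, 45, 575]);
translate([0, 828, 0]) rotate([0, atan2(161, 552), 0]) cube([36, 45, 575]);
translate([397, 828, 0]) mirror([1, 0, 0]) rotate([0, atan2(161, 552), 0]) cube([36, 45, 575]);


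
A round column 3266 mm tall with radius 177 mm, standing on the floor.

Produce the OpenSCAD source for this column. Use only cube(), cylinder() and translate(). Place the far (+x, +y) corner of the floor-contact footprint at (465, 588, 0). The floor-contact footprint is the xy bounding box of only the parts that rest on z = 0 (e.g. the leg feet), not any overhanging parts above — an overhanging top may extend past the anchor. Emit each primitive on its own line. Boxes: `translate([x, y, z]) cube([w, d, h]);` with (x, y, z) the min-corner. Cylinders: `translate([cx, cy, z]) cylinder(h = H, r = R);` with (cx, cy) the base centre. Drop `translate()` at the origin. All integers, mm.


translate([288, 411, 0]) cylinder(h = 3266, r = 177);


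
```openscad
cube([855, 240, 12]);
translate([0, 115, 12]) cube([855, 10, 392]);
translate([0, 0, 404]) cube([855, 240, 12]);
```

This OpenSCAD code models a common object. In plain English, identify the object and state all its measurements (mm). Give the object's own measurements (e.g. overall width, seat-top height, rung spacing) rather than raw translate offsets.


An I-beam lying along x, 855 mm long. Overall section height 416 mm. Two flanges 240 mm wide (y) and 12 mm thick, one on the floor and one at the top; a web 10 mm thick runs between them, centred on the flange width.


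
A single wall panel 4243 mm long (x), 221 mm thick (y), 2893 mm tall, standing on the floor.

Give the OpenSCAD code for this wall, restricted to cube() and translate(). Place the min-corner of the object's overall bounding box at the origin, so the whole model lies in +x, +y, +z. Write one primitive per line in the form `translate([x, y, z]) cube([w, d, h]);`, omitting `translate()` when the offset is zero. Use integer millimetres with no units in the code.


cube([4243, 221, 2893]);


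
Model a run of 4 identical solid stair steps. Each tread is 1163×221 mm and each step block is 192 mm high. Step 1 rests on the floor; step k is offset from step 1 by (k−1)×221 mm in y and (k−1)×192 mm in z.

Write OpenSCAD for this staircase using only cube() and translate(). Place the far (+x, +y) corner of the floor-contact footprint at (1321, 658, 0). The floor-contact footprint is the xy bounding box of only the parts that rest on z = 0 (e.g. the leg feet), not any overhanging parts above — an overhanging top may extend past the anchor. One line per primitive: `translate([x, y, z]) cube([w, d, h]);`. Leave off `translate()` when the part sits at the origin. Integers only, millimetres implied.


translate([158, 437, 0]) cube([1163, 221, 192]);
translate([158, 658, 192]) cube([1163, 221, 192]);
translate([158, 879, 384]) cube([1163, 221, 192]);
translate([158, 1100, 576]) cube([1163, 221, 192]);


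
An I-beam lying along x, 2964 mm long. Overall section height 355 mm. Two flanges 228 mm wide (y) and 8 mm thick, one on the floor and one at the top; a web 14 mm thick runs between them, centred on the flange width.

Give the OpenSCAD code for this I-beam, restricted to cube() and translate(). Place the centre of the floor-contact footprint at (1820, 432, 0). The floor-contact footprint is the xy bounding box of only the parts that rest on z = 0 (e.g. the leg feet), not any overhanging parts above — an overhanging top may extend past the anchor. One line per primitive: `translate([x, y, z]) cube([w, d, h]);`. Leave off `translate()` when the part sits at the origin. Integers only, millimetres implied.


translate([338, 318, 0]) cube([2964, 228, 8]);
translate([338, 425, 8]) cube([2964, 14, 339]);
translate([338, 318, 347]) cube([2964, 228, 8]);


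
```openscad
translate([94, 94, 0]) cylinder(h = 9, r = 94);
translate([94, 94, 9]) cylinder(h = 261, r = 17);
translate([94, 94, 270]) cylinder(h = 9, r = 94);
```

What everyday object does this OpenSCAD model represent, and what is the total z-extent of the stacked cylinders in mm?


A spool. The overall height is 279 mm.

Three coaxial cylinders, large–small–large — a spool. Two 9 mm flanges and a 261 mm core give 9 + 261 + 9 = 279 mm.


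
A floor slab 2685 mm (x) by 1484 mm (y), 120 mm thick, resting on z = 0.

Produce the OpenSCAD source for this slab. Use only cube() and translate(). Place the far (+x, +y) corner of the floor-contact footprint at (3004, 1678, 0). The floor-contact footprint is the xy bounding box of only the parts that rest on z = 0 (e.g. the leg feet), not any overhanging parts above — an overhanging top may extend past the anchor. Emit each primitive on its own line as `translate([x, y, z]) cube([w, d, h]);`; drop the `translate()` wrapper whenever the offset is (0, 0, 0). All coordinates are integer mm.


translate([319, 194, 0]) cube([2685, 1484, 120]);


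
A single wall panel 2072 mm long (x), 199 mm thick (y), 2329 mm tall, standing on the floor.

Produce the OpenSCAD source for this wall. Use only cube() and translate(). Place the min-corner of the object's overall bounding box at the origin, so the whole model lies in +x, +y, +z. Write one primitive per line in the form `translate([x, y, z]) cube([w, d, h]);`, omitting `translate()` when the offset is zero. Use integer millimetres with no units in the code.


cube([2072, 199, 2329]);


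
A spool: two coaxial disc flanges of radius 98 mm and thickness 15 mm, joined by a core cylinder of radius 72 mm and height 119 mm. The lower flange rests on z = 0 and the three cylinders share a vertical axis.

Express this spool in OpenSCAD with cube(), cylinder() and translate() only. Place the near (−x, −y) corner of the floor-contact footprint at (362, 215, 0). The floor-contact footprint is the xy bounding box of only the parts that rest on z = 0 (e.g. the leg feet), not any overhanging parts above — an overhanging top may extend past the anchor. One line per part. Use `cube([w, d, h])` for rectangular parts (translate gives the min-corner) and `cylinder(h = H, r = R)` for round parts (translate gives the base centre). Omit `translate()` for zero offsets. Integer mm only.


translate([460, 313, 0]) cylinder(h = 15, r = 98);
translate([460, 313, 15]) cylinder(h = 119, r = 72);
translate([460, 313, 134]) cylinder(h = 15, r = 98);


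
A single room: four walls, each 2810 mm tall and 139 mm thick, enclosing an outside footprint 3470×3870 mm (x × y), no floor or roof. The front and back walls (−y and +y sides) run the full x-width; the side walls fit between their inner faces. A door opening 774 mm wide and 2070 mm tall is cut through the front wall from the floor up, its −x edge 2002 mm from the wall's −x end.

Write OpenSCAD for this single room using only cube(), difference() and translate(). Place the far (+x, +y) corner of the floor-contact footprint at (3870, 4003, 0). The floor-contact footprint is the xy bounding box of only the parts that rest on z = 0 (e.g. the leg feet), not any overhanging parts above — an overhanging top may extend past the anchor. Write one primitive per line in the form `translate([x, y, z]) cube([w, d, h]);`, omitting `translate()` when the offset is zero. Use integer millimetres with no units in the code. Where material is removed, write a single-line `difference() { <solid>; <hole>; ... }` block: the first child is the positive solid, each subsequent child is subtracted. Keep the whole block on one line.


difference() { translate([400, 133, 0]) cube([3470, 139, 2810]); translate([2402, 133, 0]) cube([774, 139, 2070]); }
translate([400, 3864, 0]) cube([3470, 139, 2810]);
translate([400, 272, 0]) cube([139, 3592, 2810]);
translate([3731, 272, 0]) cube([139, 3592, 2810]);


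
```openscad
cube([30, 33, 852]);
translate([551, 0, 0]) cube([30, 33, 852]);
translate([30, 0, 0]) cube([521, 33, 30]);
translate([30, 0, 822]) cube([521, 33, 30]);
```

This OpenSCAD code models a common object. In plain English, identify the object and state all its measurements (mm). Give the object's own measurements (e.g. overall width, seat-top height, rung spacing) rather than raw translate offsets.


A rectangular picture frame lying in the x–z plane (depth along y). The opening is 521 mm wide (x) by 792 mm tall (z), surrounded by a border 30 mm wide on all four sides. The frame is 33 mm deep and is made of two full-height vertical stiles with two horizontal rails fitted between them.


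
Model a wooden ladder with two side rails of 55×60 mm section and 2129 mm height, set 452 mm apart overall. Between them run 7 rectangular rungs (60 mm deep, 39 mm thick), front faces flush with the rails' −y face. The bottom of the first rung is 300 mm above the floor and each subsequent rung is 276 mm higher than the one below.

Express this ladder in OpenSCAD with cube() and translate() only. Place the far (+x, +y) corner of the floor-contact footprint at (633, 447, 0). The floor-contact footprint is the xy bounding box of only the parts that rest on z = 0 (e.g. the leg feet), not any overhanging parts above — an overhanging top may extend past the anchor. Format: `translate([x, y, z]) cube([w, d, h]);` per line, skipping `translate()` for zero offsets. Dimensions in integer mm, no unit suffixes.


// rung span = 452 - 2*55 = 342
// rung[k] z = 300 + k*276
translate([181, 387, 0]) cube([55, 60, 2129]);
translate([578, 387, 0]) cube([55, 60, 2129]);
translate([236, 387, 300]) cube([342, 60, 39]);
translate([236, 387, 576]) cube([342, 60, 39]);
translate([236, 387, 852]) cube([342, 60, 39]);
translate([236, 387, 1128]) cube([342, 60, 39]);
translate([236, 387, 1404]) cube([342, 60, 39]);
translate([236, 387, 1680]) cube([342, 60, 39]);
translate([236, 387, 1956]) cube([342, 60, 39]);


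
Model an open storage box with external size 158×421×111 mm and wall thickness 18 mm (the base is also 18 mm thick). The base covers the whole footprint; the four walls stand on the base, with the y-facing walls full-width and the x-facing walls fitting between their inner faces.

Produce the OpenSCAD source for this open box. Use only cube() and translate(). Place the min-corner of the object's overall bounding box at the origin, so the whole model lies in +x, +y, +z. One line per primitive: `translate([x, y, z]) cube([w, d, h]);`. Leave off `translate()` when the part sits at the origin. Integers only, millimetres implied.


cube([158, 421, 18]);
translate([0, 0, 18]) cube([158, 18, 93]);
translate([0, 403, 18]) cube([158, 18, 93]);
translate([0, 18, 18]) cube([18, 385, 93]);
translate([140, 18, 18]) cube([18, 385, 93]);


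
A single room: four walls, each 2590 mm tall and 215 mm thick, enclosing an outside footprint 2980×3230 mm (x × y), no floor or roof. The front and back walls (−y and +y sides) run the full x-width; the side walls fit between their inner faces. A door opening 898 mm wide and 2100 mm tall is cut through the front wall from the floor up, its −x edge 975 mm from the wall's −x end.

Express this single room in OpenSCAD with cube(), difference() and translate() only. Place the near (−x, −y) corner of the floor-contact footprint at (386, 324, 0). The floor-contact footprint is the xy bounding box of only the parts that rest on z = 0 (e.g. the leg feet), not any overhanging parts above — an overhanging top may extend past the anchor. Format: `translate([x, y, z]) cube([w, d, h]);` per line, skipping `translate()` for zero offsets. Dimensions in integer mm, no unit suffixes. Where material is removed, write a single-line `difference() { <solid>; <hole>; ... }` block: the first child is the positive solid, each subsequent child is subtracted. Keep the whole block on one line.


difference() { translate([386, 324, 0]) cube([2980, 215, 2590]); translate([1361, 324, 0]) cube([898, 215, 2100]); }
translate([386, 3339, 0]) cube([2980, 215, 2590]);
translate([386, 539, 0]) cube([215, 2800, 2590]);
translate([3151, 539, 0]) cube([215, 2800, 2590]);


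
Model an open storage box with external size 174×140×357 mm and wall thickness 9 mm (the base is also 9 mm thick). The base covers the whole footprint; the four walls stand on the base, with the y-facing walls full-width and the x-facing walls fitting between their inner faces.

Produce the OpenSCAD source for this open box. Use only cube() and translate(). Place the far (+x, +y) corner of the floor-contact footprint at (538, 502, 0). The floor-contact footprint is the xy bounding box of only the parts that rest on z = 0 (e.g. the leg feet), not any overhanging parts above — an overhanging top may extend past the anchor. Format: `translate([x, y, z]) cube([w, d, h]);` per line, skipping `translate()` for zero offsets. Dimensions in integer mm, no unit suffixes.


translate([364, 362, 0]) cube([174, 140, 9]);
translate([364, 362, 9]) cube([174, 9, 348]);
translate([364, 493, 9]) cube([174, 9, 348]);
translate([364, 371, 9]) cube([9, 122, 348]);
translate([529, 371, 9]) cube([9, 122, 348]);


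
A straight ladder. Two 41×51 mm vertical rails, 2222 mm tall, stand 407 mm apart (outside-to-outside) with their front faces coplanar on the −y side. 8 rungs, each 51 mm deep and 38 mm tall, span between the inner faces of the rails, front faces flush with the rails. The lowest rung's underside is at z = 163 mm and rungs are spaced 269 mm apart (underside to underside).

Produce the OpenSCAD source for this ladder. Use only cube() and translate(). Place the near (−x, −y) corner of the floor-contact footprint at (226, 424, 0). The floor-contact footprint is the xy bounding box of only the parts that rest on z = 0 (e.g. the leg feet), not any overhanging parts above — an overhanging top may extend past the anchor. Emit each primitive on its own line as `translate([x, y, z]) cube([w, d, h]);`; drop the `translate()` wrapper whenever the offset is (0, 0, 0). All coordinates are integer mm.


translate([226, 424, 0]) cube([41, 51, 2222]);
translate([592, 424, 0]) cube([41, 51, 2222]);
translate([267, 424, 163]) cube([325, 51, 38]);
translate([267, 424, 432]) cube([325, 51, 38]);
translate([267, 424, 701]) cube([325, 51, 38]);
translate([267, 424, 970]) cube([325, 51, 38]);
translate([267, 424, 1239]) cube([325, 51, 38]);
translate([267, 424, 1508]) cube([325, 51, 38]);
translate([267, 424, 1777]) cube([325, 51, 38]);
translate([267, 424, 2046]) cube([325, 51, 38]);


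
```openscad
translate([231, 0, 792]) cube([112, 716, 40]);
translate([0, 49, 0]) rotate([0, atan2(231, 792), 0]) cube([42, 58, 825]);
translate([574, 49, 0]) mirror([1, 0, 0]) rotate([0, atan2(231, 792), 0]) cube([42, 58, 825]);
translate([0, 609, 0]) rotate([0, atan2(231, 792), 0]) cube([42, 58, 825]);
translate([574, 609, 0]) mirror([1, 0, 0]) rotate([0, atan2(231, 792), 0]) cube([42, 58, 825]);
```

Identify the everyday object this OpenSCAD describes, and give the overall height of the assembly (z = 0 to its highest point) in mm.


A sawhorse. The overall height is 832 mm.

A beam across two mirrored pairs of raked legs — a sawhorse. The beam's underside is at z = 792 (matching the legs' vertical rise in atan2(231, 792)) and the beam is 40 mm tall, so its top is at 792 + 40 = 832 mm. The raked legs top out at the beam's underside, so that is the highest point.


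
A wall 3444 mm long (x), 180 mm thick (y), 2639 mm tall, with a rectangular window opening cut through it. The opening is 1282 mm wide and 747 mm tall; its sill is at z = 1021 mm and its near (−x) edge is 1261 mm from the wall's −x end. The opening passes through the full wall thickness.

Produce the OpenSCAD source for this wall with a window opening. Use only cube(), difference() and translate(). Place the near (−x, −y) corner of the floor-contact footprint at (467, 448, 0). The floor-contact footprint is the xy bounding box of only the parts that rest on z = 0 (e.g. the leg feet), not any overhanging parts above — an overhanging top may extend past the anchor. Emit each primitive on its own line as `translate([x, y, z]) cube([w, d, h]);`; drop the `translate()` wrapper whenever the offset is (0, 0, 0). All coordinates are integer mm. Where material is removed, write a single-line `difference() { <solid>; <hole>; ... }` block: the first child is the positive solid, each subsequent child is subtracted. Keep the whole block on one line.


difference() { translate([467, 448, 0]) cube([3444, 180, 2639]); translate([1728, 448, 1021]) cube([1282, 180, 747]); }


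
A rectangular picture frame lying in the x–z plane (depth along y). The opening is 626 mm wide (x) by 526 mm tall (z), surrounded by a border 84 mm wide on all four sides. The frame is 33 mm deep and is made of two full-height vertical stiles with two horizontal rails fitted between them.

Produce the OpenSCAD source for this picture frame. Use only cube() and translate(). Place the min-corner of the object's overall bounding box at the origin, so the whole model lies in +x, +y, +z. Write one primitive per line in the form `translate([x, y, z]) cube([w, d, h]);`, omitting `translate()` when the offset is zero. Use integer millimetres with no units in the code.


cube([84, 33, 694]);
translate([710, 0, 0]) cube([84, 33, 694]);
translate([84, 0, 0]) cube([626, 33, 84]);
translate([84, 0, 610]) cube([626, 33, 84]);


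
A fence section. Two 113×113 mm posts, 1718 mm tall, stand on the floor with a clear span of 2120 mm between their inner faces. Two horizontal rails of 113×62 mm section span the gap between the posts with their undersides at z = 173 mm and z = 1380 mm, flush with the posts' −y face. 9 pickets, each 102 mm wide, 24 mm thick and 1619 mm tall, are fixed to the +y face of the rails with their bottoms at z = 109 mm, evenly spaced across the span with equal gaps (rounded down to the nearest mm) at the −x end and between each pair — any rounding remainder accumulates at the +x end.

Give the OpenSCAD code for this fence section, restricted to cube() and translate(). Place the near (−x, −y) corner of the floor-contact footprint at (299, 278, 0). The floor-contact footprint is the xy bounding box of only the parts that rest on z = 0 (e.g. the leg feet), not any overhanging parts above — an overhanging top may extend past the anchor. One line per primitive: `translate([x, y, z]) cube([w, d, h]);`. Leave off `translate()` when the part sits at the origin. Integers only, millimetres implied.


translate([299, 278, 0]) cube([113, 113, 1718]);
translate([2532, 278, 0]) cube([113, 113, 1718]);
translate([412, 278, 173]) cube([2120, 113, 62]);
translate([412, 278, 1380]) cube([2120, 113, 62]);
translate([532, 391, 109]) cube([102, 24, 1619]);
translate([754, 391, 109]) cube([102, 24, 1619]);
translate([976, 391, 109]) cube([102, 24, 1619]);
translate([1198, 391, 109]) cube([102, 24, 1619]);
translate([1420, 391, 109]) cube([102, 24, 1619]);
translate([1642, 391, 109]) cube([102, 24, 1619]);
translate([1864, 391, 109]) cube([102, 24, 1619]);
translate([2086, 391, 109]) cube([102, 24, 1619]);
translate([2308, 391, 109]) cube([102, 24, 1619]);


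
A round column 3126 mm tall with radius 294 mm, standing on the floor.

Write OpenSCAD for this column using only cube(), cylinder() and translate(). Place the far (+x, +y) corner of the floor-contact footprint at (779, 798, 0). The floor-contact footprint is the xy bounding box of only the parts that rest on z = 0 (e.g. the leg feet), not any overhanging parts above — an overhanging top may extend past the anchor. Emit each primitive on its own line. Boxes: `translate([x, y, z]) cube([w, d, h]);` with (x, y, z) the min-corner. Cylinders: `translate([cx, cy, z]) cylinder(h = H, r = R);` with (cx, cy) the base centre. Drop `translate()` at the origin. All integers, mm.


translate([485, 504, 0]) cylinder(h = 3126, r = 294);


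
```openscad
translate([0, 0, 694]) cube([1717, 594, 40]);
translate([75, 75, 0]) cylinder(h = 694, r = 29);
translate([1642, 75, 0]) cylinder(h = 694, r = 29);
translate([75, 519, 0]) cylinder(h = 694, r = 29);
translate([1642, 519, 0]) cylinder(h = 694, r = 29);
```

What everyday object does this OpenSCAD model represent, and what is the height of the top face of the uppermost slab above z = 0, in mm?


A table. The table height is 734 mm.

A 1717×594×40 slab sits at z = 694 on four Ø58 mm round legs — a table. The top surface is at 694 + 40 = 734 mm.


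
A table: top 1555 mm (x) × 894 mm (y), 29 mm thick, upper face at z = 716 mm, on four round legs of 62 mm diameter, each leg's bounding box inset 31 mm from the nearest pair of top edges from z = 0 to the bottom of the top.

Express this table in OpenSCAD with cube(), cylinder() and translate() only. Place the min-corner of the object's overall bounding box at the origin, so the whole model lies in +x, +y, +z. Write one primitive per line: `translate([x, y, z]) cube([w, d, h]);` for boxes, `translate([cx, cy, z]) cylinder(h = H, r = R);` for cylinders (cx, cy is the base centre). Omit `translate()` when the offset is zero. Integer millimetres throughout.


translate([0, 0, 687]) cube([1555, 894, 29]);
translate([62, 62, 0]) cylinder(h = 687, r = 31);
translate([1493, 62, 0]) cylinder(h = 687, r = 31);
translate([62, 832, 0]) cylinder(h = 687, r = 31);
translate([1493, 832, 0]) cylinder(h = 687, r = 31);


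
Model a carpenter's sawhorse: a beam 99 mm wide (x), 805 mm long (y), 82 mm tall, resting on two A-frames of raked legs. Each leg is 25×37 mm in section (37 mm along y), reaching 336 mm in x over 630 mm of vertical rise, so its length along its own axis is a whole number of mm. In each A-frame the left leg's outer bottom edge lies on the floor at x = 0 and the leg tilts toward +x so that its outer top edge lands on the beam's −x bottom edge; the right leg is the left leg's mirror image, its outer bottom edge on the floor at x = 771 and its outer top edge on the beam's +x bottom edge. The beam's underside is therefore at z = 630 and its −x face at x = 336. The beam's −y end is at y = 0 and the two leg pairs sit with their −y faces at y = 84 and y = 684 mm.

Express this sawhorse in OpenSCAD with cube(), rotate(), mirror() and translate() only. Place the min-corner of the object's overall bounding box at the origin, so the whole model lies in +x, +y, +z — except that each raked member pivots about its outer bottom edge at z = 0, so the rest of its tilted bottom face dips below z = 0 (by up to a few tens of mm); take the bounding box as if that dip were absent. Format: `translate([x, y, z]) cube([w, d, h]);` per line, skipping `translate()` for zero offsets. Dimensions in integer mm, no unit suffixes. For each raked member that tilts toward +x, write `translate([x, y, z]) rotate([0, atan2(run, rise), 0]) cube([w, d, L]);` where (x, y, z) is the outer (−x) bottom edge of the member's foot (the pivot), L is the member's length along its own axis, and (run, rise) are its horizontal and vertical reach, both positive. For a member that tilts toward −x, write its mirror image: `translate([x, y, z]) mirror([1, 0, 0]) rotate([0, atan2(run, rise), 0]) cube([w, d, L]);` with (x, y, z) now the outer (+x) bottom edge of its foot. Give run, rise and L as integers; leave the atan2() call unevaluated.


// leg length = √(336² + 630²) = 714
// right-leg outer foot x = 2·336 + 99 = 771
// beam min-corner = (336, 0, 630)
translate([336, 0, 630]) cube([99, 805, 82]);
translate([0, 84, 0]) rotate([0, atan2(336, 630), 0]) cube([25, 37, 714]);
translate([771, 84, 0]) mirror([1, 0, 0]) rotate([0, atan2(336, 630), 0]) cube([25, 37, 714]);
translate([0, 684, 0]) rotate([0, atan2(336, 630), 0]) cube([25, 37, 714]);
translate([771, 684, 0]) mirror([1, 0, 0]) rotate([0, atan2(336, 630), 0]) cube([25, 37, 714]);


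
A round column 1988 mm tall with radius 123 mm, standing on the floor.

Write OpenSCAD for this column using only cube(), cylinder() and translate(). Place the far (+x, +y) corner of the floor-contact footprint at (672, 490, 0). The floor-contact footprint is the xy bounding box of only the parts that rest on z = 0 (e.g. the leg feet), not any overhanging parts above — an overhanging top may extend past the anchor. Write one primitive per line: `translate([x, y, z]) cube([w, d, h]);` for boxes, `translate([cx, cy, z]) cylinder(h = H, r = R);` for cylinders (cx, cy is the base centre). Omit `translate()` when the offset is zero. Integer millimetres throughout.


translate([549, 367, 0]) cylinder(h = 1988, r = 123);


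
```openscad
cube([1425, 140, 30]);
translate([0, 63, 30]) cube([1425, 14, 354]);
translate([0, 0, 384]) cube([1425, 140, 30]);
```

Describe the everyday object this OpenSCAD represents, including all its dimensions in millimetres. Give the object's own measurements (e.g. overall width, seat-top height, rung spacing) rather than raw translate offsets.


An I-beam lying along x, 1425 mm long. Overall section height 414 mm. Two flanges 140 mm wide (y) and 30 mm thick, one on the floor and one at the top; a web 14 mm thick runs between them, centred on the flange width.


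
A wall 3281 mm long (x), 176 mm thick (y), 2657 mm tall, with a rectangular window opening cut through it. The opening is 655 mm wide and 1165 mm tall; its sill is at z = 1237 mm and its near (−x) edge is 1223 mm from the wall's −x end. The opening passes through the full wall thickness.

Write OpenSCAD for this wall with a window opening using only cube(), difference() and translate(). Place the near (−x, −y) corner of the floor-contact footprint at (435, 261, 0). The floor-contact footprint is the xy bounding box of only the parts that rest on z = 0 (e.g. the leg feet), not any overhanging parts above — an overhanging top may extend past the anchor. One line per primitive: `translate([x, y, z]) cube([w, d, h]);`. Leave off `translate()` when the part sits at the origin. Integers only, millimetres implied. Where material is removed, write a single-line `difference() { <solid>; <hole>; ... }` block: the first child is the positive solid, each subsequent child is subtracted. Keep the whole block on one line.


difference() { translate([435, 261, 0]) cube([3281, 176, 2657]); translate([1658, 261, 1237]) cube([655, 176, 1165]); }


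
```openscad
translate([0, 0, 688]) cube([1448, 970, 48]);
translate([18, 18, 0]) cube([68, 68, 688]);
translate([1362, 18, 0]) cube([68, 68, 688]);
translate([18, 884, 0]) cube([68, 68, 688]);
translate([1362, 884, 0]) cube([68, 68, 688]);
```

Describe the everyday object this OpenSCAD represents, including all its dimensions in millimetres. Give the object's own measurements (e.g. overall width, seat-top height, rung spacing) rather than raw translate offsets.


A table: top 1448 mm (x) × 970 mm (y), 48 mm thick, upper face at z = 736 mm, on four 68×68 mm square legs, each inset 18 mm from the nearest pair of top edges from z = 0 to the bottom of the top.


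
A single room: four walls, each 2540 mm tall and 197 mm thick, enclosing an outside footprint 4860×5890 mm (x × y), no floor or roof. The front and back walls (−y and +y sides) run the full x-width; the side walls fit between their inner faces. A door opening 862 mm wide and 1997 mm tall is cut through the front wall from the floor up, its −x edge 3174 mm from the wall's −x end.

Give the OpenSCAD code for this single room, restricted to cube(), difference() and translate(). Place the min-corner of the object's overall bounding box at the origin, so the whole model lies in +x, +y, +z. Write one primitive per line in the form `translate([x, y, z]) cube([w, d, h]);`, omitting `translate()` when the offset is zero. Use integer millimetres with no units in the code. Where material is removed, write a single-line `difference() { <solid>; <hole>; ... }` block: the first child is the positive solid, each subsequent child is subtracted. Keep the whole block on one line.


difference() { cube([4860, 197, 2540]); translate([3174, 0, 0]) cube([862, 197, 1997]); }
translate([0, 5693, 0]) cube([4860, 197, 2540]);
translate([0, 197, 0]) cube([197, 5496, 2540]);
translate([4663, 197, 0]) cube([197, 5496, 2540]);


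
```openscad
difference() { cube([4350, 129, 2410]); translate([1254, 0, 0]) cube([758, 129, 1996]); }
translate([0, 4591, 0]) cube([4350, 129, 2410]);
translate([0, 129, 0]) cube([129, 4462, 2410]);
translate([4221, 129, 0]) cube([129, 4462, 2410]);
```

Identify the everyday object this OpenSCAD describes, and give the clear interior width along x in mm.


A single room. The interior width is 4092 mm.

Four walls enclosing a rectangle with a door in the front wall — a room. Outside width 4350 minus two 129 mm walls gives 4092 mm.


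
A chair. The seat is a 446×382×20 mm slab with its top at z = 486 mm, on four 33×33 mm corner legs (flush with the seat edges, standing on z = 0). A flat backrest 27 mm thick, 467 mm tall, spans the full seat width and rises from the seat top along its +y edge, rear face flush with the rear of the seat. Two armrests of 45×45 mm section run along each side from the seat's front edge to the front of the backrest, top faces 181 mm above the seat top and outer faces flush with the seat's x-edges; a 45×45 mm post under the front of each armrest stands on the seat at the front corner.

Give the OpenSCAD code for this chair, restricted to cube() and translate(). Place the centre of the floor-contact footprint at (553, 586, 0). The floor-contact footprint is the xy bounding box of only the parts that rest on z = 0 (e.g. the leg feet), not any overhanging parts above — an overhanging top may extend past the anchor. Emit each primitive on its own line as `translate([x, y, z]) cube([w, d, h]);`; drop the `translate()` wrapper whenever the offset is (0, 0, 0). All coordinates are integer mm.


// leg_h = 486 - 20 = 466
// arm post h = 181 - 45 = 136
translate([330, 395, 466]) cube([446, 382, 20]);
translate([330, 395, 0]) cube([33, 33, 466]);
translate([743, 395, 0]) cube([33, 33, 466]);
translate([330, 744, 0]) cube([33, 33, 466]);
translate([743, 744, 0]) cube([33, 33, 466]);
translate([330, 750, 486]) cube([446, 27, 467]);
translate([330, 395, 622]) cube([45, 355, 45]);
translate([731, 395, 622]) cube([45, 355, 45]);
translate([330, 395, 486]) cube([45, 45, 136]);
translate([731, 395, 486]) cube([45, 45, 136]);


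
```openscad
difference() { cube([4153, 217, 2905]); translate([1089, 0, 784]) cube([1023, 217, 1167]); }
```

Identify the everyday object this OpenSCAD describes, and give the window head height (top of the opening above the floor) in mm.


A wall with a window opening. The window head height is 1951 mm.

A wall with a rectangular opening subtracted — a window. Sill at z = 784, opening 1167 mm tall, so the head is at 784 + 1167 = 1951 mm.


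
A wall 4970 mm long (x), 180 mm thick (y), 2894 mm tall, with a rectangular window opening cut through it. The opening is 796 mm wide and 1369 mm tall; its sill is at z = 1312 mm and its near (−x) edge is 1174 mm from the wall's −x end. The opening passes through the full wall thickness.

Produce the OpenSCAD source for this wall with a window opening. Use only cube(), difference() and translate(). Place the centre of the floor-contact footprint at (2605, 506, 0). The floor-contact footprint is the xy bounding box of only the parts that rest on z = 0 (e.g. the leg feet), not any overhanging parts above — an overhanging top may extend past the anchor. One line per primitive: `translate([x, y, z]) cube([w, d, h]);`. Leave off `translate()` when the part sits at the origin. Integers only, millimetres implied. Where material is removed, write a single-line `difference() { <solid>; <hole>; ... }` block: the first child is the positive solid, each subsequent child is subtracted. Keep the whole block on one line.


difference() { translate([120, 416, 0]) cube([4970, 180, 2894]); translate([1294, 416, 1312]) cube([796, 180, 1369]); }


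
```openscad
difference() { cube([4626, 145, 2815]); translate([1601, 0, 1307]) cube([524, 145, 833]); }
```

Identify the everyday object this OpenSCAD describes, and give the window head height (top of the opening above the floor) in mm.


A wall with a window opening. The window head height is 2140 mm.

A wall with a rectangular opening subtracted — a window. Sill at z = 1307, opening 833 mm tall, so the head is at 1307 + 833 = 2140 mm.


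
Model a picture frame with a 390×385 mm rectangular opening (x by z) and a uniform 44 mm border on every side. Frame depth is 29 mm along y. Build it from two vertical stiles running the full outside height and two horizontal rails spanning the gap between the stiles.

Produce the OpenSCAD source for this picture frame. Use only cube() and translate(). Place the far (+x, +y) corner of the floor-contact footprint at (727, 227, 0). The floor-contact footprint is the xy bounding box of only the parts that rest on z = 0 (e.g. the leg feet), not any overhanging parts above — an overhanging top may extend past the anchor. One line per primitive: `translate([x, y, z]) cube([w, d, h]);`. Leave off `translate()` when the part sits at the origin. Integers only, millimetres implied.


translate([249, 198, 0]) cube([44, 29, 473]);
translate([683, 198, 0]) cube([44, 29, 473]);
translate([293, 198, 0]) cube([390, 29, 44]);
translate([293, 198, 429]) cube([390, 29, 44]);


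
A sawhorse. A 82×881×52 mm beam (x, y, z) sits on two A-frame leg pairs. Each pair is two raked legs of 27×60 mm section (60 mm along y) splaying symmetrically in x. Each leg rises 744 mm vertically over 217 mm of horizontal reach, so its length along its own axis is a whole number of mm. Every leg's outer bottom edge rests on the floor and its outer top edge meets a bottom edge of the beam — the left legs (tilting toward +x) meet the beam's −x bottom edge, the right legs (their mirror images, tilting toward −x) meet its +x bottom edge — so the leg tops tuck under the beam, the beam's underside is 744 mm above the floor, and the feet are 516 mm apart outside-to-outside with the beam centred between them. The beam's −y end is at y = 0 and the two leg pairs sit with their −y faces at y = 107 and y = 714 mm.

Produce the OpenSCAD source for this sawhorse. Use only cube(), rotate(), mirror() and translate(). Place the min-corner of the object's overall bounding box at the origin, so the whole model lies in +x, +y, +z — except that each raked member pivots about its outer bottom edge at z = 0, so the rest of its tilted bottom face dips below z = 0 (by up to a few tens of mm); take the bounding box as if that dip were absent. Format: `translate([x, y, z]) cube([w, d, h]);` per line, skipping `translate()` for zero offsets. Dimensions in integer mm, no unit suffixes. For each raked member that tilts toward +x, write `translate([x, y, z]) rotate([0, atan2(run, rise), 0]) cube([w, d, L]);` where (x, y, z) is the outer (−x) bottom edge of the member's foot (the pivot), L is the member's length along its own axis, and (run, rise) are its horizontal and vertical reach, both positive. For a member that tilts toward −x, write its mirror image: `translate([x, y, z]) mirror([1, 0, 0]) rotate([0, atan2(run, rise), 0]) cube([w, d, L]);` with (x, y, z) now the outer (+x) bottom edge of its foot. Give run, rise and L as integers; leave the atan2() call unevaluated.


// leg length = √(217² + 744²) = 775
// right-leg outer foot x = 2·217 + 82 = 516
// beam min-corner = (217, 0, 744)
translate([217, 0, 744]) cube([82, 881, 52]);
translate([0, 107, 0]) rotate([0, atan2(217, 744), 0]) cube([27, 60, 775]);
translate([516, 107, 0]) mirror([1, 0, 0]) rotate([0, atan2(217, 744), 0]) cube([27, 60, 775]);
translate([0, 714, 0]) rotate([0, atan2(217, 744), 0]) cube([27, 60, 775]);
translate([516, 714, 0]) mirror([1, 0, 0]) rotate([0, atan2(217, 744), 0]) cube([27, 60, 775]);
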